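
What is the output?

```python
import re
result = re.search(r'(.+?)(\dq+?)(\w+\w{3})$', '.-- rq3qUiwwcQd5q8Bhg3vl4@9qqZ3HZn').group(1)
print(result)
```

.-- rq3qUiwwcQd5q8Bhg3vl4@

The pattern matches one or more of any character (lazy) (captured); then a digit, then one or more of the literal 'q' (lazy) (captured); then one or more of a word character, then exactly 3 of a word character (captured); then anchored at the end.
A `+?`/`*?`/`{m,n}?` starts at its minimum and grows only as far as needed for what follows to match.
Unlike `match`, `search` isn't anchored — it looks for the pattern anywhere in the string.
The match spans [0:34] → '.-- rq3qUiwwcQd5q8Bhg3vl4@9qqZ3HZn'.
Captured: group 1 = '.-- rq3qUiwwcQd5q8Bhg3vl4@', group 2 = '9q', group 3 = 'qZ3HZn'.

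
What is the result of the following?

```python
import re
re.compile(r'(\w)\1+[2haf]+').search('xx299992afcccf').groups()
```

('x',)

The match spans [0:3] → 'xx2'.
Captured: group 1 = 'x'.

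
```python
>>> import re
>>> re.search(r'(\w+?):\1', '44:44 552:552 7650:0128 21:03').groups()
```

('44',)

The backreference `\1` re-matches whatever the first group consumed, character for character.
`search` walks the string left to right and returns the first match it finds.
The match spans [0:5] → '44:44'.
Captured: group 1 = '44'.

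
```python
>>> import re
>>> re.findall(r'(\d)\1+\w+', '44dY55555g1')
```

`\1` is not a pattern — it's the concrete string captured by group 1, re-applied verbatim.
With a single group, `findall` returns only what that group captured — 1 item.

['4']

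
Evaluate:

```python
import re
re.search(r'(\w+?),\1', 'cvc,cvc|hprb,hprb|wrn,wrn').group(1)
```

A backreference is literal: `\1` must see the identical characters the first group matched.
Unlike `match`, `search` isn't anchored — it looks for the pattern anywhere in the string.
The match spans [0:7] → 'cvc,cvc'.
Captured: group 1 = 'cvc'.

'cvc'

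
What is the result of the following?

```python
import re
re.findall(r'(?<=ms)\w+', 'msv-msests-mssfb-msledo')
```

['v', 'ests', 'sfb', 'ledo']

The lookaround is zero-width — it requires the adjacent text to match without consuming it, so the asserted text isn't part of the match.
No capturing groups, so `findall` returns the 4 full match strings.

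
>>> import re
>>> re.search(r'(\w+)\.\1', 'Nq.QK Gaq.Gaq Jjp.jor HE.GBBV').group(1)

'Gaq'

The match spans [6:13] → 'Gaq.Gaq'.
Captured: group 1 = 'Gaq'.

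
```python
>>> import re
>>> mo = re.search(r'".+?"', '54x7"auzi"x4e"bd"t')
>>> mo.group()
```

Lazy quantifiers expand one character at a time until the remainder of the pattern can match.
`search` walks the string left to right and returns the first match it finds.
The match spans [4:10] → '"auzi"'.

'"auzi"'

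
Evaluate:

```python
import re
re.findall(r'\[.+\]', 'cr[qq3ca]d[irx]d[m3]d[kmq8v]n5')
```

Scanning left to right: at [2:28] → '[qq3ca]d[irx]d[m3]d[kmq8v]'.
`findall` yields the raw match text (1 of them) because the pattern has no groups.

['[qq3ca]d[irx]d[m3]d[kmq8v]']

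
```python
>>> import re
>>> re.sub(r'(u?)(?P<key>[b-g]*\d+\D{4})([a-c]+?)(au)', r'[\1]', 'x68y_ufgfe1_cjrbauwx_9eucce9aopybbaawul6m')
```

'x68y_[u]wx_9eucce9aopybbaawul6m'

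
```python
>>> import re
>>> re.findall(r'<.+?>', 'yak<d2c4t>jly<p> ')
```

['<d2c4t>', '<p>']

A non-greedy quantifier consumes as few characters as it can — just enough that the remainder of the pattern still matches from where it stops; whatever follows it matches normally.
No capturing groups, so `findall` returns the 2 full match strings.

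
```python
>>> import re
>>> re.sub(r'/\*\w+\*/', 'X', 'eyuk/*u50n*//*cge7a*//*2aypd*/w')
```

'eyukXXXw'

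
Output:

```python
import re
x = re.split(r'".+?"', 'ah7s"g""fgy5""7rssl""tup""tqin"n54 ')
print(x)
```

A non-greedy quantifier consumes as few characters as it can — just enough that the remainder of the pattern still matches from where it stops; whatever follows it matches normally.
Matches to split on: at [4:7] → '"g"'; at [7:13] → '"fgy5"'; at [13:20] → '"7rssl"'; at [20:25] → '"tup"'; at [25:31] → '"tqin"'.
Splitting on the pattern gives 6 pieces.

['ah7s', '', '', '', '', 'n54 ']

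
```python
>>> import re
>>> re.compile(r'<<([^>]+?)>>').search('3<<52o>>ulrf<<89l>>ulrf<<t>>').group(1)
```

'52o'

`search` walks the string left to right and returns the first match it finds.
The match spans [1:8] → '<<52o>>'.
Captured: group 1 = '52o'.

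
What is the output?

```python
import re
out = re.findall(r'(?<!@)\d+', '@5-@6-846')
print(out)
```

The negative lookaround is zero-width — it rules out positions where the adjacent text would match, without consuming anything.
With no groups in the pattern, `findall` gives back each whole match — 1 here.

['846']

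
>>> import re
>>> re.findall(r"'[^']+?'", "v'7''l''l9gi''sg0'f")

["'7'", "'l'", "'l9gi'", "'sg0'"]

Walking the string: at [1:4] → "'7'"; at [4:7] → "'l'"; at [7:13] → "'l9gi'"; at [13:18] → "'sg0'".
No capturing groups, so `findall` returns the 4 full match strings.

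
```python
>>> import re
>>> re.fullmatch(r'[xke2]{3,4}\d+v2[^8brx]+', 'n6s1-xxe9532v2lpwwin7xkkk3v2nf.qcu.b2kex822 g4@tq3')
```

None

The pattern matches 3 to 4 of one of [xke2], then one or more of a digit; then the literal 'v2', then one or more of any character except [8brx].
`re.fullmatch` is like wrapping the pattern in `^…$` (in single-line mode).
Here the string isn't matched end-to-end, so the call returns None.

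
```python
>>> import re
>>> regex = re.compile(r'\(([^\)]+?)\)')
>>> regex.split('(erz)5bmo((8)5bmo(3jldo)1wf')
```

['', 'erz', '5bmo', '(8', '5bmo', '3jldo', '1wf']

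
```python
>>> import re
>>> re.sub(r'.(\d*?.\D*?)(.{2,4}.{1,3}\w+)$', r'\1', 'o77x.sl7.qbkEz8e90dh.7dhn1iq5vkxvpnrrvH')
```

Pattern: any character; then zero or more of a digit (lazy), then any character, then zero or more of a non-digit (lazy) (captured); then 2 to 4 of any character, then 1 to 3 of any character, then one or more of a word character (captured); then anchored at the end.
Matches: at [6:39] → 'l7.qbkEz8e90dh.7dhn1iq5vkxvpnrrvH'.
The replacement refers to a captured group, so each match is rewritten using its own captured text.

'o77x.s7.qbkEz'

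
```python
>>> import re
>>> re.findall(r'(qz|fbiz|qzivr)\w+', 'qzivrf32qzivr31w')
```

Alternation isn't longest-match — the leftmost alternative that fits at this position is chosen.
Matches: at [0:16] match 'qzivrf32qzivr31w', group 1 = 'qz'.
`findall` collects group 1 from the one match (1 total).

['qz']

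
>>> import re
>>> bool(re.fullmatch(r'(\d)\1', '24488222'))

False

A backreference is literal: `\1` must see the identical characters the first group matched.
`fullmatch` succeeds only if the pattern covers the string from start to end.
Here the string isn't matched end-to-end, so the call returns None, and `bool(None)` is False.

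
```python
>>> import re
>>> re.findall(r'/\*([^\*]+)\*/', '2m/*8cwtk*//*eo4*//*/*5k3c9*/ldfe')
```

['8cwtk', 'eo4', '5k3c9']

With a single group, `findall` returns only what that group captured — 3 items.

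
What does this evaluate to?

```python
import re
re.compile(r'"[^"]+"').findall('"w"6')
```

With no groups in the pattern, `findall` gives back each whole match — 1 here.

['"w"']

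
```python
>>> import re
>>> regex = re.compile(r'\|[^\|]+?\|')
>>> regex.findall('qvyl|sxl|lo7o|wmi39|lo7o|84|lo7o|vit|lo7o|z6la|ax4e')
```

With no groups in the pattern, `findall` gives back each whole match — 5 here.

['|sxl|', '|wmi39|', '|84|', '|vit|', '|z6la|']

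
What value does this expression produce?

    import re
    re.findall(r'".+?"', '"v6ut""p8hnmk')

['"v6ut"']

The `?` after the quantifier makes it lazy — it takes as little as possible before letting the rest of the pattern try.
`findall` yields the raw match text (1 of them) because the pattern has no groups.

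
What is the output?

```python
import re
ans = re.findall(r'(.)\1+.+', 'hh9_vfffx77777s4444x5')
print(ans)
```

['h']

`\1` has to match the exact text group 1 already captured.
Walking the string: at [0:21] match 'hh9_vfffx77777s4444x5', group 1 = 'h'.
One capturing group, so `findall` returns just the captured substring from the one match — 1 in all.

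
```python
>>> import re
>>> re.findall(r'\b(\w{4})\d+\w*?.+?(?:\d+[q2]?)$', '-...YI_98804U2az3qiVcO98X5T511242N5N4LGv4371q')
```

['YI_9']

The pattern matches a word boundary (`\b`, zero-width); then exactly 4 of a word character (captured); then one or more of a digit; then zero or more of a word character (lazy), then one or more of any character (lazy); then one or more of a digit, then optionally one of [q2] (non-capturing group); then anchored at the end.
`findall` collects group 1 from the one match (1 total).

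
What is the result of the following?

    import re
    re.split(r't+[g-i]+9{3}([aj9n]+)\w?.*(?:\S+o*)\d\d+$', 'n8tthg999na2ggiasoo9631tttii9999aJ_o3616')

Because the pattern has a capturing group, `split` also inserts each captured text between the pieces.

['n8', 'na', '']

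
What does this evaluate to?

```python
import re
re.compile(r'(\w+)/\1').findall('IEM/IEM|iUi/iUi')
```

['IEM', 'iUi']

A backreference is literal: `\1` must see the identical characters the first group matched.
Scanning left to right: at [0:7] match 'IEM/IEM', group 1 = 'IEM'; at [8:15] match 'iUi/iUi', group 1 = 'iUi'.
Because there's exactly one group, `findall` drops the full match and keeps group 1 from each hit.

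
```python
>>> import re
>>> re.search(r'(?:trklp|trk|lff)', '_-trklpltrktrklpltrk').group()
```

'trklp'

`|` is ordered: at each position the engine commits to the first alternative that works.
`search` walks the string left to right and returns the first match it finds.
The match spans [2:7] → 'trklp'.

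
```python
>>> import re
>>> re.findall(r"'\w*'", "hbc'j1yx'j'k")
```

["'j1yx'"]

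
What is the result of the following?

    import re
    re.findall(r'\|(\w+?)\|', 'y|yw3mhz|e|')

Matches: at [1:9] match '|yw3mhz|', group 1 = 'yw3mhz'.
One capturing group, so `findall` returns just the captured substring from the one match — 1 in all.

['yw3mhz']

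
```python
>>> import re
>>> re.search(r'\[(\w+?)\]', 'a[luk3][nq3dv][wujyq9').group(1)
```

`re.search` tries every starting position until one works.
The match spans [1:7] → '[luk3]'.
Captured: group 1 = 'luk3'.

'luk3'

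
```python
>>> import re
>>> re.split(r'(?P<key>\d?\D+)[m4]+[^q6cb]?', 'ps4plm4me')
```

['', 'ps', '', 'lm', '']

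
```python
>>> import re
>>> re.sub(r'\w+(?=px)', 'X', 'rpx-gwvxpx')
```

'Xpx-Xpx'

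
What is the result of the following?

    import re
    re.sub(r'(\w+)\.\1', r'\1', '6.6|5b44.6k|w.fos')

`\1` is not a pattern — it's the concrete string captured by group 1, re-applied verbatim.
Matches: at [0:3] → '6.6'.
Each match is replaced using the text its own group 1 captured.

'6|5b44.6k|w.fos'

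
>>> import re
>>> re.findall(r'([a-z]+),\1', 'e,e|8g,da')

['e']

`\1` has to match the exact text group 1 already captured.
Walking the string: at [0:3] match 'e,e', group 1 = 'e'.
Because there's exactly one group, `findall` drops the full match and keeps group 1 from the one hit.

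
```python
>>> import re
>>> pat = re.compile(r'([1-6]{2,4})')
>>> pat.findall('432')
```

['432']

This matches 2 to 4 of a character in [1-6] (captured).
Matches: at [0:3] match '432', group 1 = '432'.
With a single group, `findall` returns only what that group captured — 1 item.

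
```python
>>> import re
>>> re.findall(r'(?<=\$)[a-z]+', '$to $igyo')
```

['to', 'igyo']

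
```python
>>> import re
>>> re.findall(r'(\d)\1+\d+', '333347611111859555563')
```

`\1` is not a pattern — it's the concrete string captured by group 1, re-applied verbatim.
Walking the string: at [0:21] match '333347611111859555563', group 1 = '3'.
`findall` collects group 1 from the one match (1 total).

['3']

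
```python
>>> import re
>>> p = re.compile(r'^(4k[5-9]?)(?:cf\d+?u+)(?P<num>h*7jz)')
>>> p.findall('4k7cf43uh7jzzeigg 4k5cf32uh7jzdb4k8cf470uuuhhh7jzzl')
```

The pattern matches anchored at the start of the string; then the literal '4k', then optionally a character in [5-9] (captured); then the literal 'cf', then one or more of a digit (lazy), then one or more of a literal 'u' (non-capturing group); then zero or more of the literal 'h', then the literal '7jz' (captured as 'num').
Walking the string: at [0:12] match '4k7cf43uh7jz', groups = ('4k7', 'h7jz').
2 groups means the one result is a tuple of 2 captured strings — 1 here.

[('4k7', 'h7jz')]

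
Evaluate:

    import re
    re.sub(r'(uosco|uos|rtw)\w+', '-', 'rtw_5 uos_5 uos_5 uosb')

'- - - -'

Matches: at [0:5] → 'rtw_5'; at [6:11] → 'uos_5'; at [12:17] → 'uos_5'; at [18:22] → 'uosb'.
Each match is replaced by '-'.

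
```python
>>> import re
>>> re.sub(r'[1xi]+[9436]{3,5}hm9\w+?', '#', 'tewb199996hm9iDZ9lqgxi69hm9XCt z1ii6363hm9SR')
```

Pattern: one or more of one of [1xi]; then 3 to 5 of one of [9436], then the literal 'hm9'; then one or more of a word character (lazy).
A `+?`/`*?`/`{m,n}?` starts at its minimum and grows only as far as needed for what follows to match.
Matches: at [4:14] → '199996hm9i'; at [32:43] → '1ii6363hm9S'.
Every occurrence is swapped for '#'.

'tewb#DZ9lqgxi69hm9XCt z#R'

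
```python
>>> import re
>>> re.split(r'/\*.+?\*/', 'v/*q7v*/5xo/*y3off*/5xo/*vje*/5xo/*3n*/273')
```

`split` removes every match and returns the 5 fragments in between.

['v', '5xo', '5xo', '5xo', '273']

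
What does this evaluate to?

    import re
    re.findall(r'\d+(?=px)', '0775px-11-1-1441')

['0775']

Because the assertion is zero-width, the text it checks is not consumed and won't appear in the result.
Matches: at [0:4] → '0775'.
`findall` yields the raw match text (1 of them) because the pattern has no groups.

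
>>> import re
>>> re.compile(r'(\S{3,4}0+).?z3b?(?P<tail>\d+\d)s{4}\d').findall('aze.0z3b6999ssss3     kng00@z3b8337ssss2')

[('aze.0', '6999'), ('kng00', '8337')]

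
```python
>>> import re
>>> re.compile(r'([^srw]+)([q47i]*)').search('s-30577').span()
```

(1, 7)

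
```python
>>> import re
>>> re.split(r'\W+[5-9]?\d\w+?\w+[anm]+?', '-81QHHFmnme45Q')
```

['', 'e45Q']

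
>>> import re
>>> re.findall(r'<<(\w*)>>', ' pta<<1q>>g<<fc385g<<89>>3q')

One capturing group, so `findall` returns just the captured substring from each match — 2 in all.

['1q', '89']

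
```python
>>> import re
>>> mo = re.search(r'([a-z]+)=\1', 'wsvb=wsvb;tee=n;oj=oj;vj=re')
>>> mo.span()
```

(0, 9)

`\1` has to match the exact text group 1 already captured.
`search` walks the string left to right and returns the first match it finds.
The match spans [0:9] → 'wsvb=wsvb'.
Captured: group 1 = 'wsvb'.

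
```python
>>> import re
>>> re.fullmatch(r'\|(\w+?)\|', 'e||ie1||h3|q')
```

None

`re.fullmatch` requires the pattern to consume the entire string.
Here there's no way to consume every character, so the call returns None.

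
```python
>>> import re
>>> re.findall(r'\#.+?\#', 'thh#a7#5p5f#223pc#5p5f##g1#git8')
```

Lazy quantifiers expand one character at a time until the remainder of the pattern can match.
Walking the string: at [3:7] → '#a7#'; at [11:18] → '#223pc#'; at [22:27] → '##g1#'.
`findall` yields the raw match text (3 of them) because the pattern has no groups.

['#a7#', '#223pc#', '##g1#']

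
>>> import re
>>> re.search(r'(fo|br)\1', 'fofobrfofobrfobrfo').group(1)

'fo'

The match spans [0:4] → 'fofo'.
Captured: group 1 = 'fo'.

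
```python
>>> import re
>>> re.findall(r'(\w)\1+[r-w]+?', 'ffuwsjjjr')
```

['f', 'j']

A backreference is literal: `\1` must see the identical characters the first group matched.
With a single group, `findall` returns only what that group captured — 2 items.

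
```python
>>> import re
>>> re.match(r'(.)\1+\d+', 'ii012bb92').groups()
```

('i',)

The match spans [0:5] → 'ii012'.
Captured: group 1 = 'i'.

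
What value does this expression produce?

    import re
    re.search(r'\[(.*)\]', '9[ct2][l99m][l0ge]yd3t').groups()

('ct2][l99m][l0ge',)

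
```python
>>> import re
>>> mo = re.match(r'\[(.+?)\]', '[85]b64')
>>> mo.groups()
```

('85',)

The match spans [0:4] → '[85]'.
Captured: group 1 = '85'.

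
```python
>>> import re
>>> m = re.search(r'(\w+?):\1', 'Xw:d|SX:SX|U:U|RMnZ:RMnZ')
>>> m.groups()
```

After group 1 captures some text, `\1` only succeeds where that same text appears again.
`re.search` scans for the first position where the pattern succeeds.
The match spans [5:10] → 'SX:SX'.
Captured: group 1 = 'SX'.

('SX',)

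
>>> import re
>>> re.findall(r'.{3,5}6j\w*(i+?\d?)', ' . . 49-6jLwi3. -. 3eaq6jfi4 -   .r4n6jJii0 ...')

With a single group, `findall` returns only what that group captured — 3 items.

['i3', 'i4', 'i0']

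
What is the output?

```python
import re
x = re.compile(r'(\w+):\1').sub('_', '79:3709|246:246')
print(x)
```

79:3709|_

`\1` is not a pattern — it's the concrete string captured by group 1, re-applied verbatim.
`sub` substitutes '_' at each match site.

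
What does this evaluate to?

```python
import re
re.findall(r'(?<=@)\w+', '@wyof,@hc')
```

The `(?=…)`/`(?<=…)` assertion just peeks at neighbouring text; it doesn't advance the match position.
Walking the string: at [1:5] → 'wyof'; at [7:9] → 'hc'.
`findall` yields the raw match text (2 of them) because the pattern has no groups.

['wyof', 'hc']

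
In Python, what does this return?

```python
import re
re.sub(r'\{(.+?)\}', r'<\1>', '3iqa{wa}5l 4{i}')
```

With the lazy modifier that quantifier settles for the fewest repetitions that let the rest of the pattern succeed (the atoms after it are unaffected and can still be greedy).
The replacement refers to a captured group, so each match is rewritten using its own captured text.

'3iqa<wa>5l 4<i>'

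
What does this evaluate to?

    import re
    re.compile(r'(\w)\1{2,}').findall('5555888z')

A backreference is literal: `\1` must see the identical characters the first group matched.
Scanning left to right: at [0:4] match '5555', group 1 = '5'; at [4:7] match '888', group 1 = '8'.
One capturing group, so `findall` returns just the captured substring from each match — 2 in all.

['5', '8']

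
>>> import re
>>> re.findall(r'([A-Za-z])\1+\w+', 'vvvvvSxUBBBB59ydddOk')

A backreference is literal: `\1` must see the identical characters the first group matched.
Walking the string: at [0:20] match 'vvvvvSxUBBBB59ydddOk', group 1 = 'v'.
Because there's exactly one group, `findall` drops the full match and keeps group 1 from the one hit.

['v']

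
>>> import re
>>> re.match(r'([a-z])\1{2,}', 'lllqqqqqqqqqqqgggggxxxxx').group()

'lll'

`match` is anchored at position 0; if the pattern doesn't fit there, it returns None.
The match spans [0:3] → 'lll'.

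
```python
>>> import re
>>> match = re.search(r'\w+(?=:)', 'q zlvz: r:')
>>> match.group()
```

'zlvz'

The lookaround is zero-width — it requires the adjacent text to match without consuming it, so the asserted text isn't part of the match.
Unlike `match`, `search` isn't anchored — it looks for the pattern anywhere in the string.
The match spans [2:6] → 'zlvz'.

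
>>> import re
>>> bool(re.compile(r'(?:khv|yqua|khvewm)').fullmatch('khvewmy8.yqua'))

False

`re.fullmatch` is like wrapping the pattern in `^…$` (in single-line mode).
Here the pattern can't cover the whole string, so the call returns None, and `bool(None)` is False.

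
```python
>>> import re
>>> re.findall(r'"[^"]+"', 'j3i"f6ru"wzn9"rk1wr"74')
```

['"f6ru"', '"rk1wr"']

`findall` yields the raw match text (2 of them) because the pattern has no groups.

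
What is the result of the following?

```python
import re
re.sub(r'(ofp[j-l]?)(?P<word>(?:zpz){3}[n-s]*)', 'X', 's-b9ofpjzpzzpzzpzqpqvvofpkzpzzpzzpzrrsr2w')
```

The pattern matches the literal 'ofp', then optionally a character in [j-l] (captured); then the literal 'zpz' repeated 3 times, then zero or more of a character in [n-s] (captured as 'word').
Matches: at [4:20] → 'ofpjzpzzpzzpzqpq'; at [22:39] → 'ofpkzpzzpzzpzrrsr'.
Every occurrence is swapped for 'X'.

's-b9XvvX2w'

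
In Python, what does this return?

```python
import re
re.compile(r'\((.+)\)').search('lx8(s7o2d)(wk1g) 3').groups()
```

`re.search` tries every starting position until one works.
The match spans [3:16] → '(s7o2d)(wk1g)'.
Captured: group 1 = 's7o2d)(wk1g'.

('s7o2d)(wk1g',)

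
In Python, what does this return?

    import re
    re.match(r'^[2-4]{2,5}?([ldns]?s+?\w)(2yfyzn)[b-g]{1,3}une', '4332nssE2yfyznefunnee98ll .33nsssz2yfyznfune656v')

With `match`, the pattern is implicitly anchored at the beginning.
Here position 0 doesn't satisfy it, so the call returns None.

None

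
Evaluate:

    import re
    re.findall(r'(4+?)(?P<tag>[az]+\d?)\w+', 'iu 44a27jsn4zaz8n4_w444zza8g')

[('44', 'a2')]

The pattern matches one or more of a literal '4' (lazy) (captured); then one or more of one of [az], then optionally a digit (captured as 'tag'); then one or more of a word character.
2 groups means the one result is a tuple of 2 captured strings — 1 here.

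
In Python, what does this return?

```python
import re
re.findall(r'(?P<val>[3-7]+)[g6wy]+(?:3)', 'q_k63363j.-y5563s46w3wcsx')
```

['633', '55', '46']

This matches one or more of a character in [3-7] (captured as 'val'); then one or more of one of [g6wy]; then a literal '3' (non-capturing group).
Walking the string: at [3:8] match '63363', group 1 = '633'; at [12:16] match '5563', group 1 = '55'; at [17:21] match '46w3', group 1 = '46'.
One capturing group, so `findall` returns just the captured substring from each match — 3 in all.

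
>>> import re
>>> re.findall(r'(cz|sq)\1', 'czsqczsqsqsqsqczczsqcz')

['sq', 'sq', 'cz']

`\1` has to match the exact text group 1 already captured.
With a single group, `findall` returns only what that group captured — 3 items.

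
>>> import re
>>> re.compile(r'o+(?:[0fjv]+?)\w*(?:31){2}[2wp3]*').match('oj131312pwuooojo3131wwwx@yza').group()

'oj131312pwuooojo3131www'

The pattern matches one or more of a literal 'o'; then one or more of one of [0fjv] (lazy) (non-capturing group); then zero or more of a word character, then the literal '31' repeated 2 times, then zero or more of one of [2wp3].
`match` is anchored at position 0; if the pattern doesn't fit there, it returns None.
The match spans [0:23] → 'oj131312pwuooojo3131www'.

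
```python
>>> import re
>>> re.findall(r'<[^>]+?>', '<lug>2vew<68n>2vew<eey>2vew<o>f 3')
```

`findall` yields the raw match text (4 of them) because the pattern has no groups.

['<lug>', '<68n>', '<eey>', '<o>']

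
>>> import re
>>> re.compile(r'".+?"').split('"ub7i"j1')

`split` removes every match and returns the 2 fragments in between.

['', 'j1']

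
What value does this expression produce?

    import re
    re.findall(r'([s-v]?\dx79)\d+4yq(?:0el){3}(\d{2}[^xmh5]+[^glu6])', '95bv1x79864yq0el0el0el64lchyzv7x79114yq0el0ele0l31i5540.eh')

[('v1x79', '64lch')]

The pattern matches optionally a character in [s-v], then a digit, then the literal 'x79' (captured); then one or more of a digit, then the literal '4yq', then the literal '0el' repeated 3 times; then exactly 2 of a digit, then one or more of any character except [xmh5], then any character except [glu6] (captured).
Walking the string: at [3:27] match 'v1x79864yq0el0el0el64lch', groups = ('v1x79', '64lch').
`findall` packs the 2 group values into a tuple for every match.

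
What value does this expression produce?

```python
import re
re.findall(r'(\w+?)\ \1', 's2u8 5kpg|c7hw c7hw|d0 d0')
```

['c7hw', 'd0']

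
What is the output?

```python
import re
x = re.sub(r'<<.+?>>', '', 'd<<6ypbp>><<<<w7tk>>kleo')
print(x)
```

dkleo

Every occurrence is swapped for ''.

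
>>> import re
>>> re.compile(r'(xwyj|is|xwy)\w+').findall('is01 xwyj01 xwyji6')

The regex engine tests alternatives in the order written; an earlier branch that matches wins even if a later one would match more.
Walking the string: at [0:4] match 'is01', group 1 = 'is'; at [5:11] match 'xwyj01', group 1 = 'xwyj'; at [12:18] match 'xwyji6', group 1 = 'xwyj'.
With a single group, `findall` returns only what that group captured — 3 items.

['is', 'xwyj', 'xwyj']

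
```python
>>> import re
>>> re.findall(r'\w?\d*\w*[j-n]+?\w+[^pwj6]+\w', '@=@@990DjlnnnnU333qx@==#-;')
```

['990DjlnnnnU333qx']

Pattern: optionally a word character, then zero or more of a digit, then zero or more of a word character; then one or more of a character in [j-n] (lazy); then one or more of a word character, then one or more of any character except [pwj6], then a word character.
Scanning left to right: at [4:20] → '990DjlnnnnU333qx'.
`findall` yields the raw match text (1 of them) because the pattern has no groups.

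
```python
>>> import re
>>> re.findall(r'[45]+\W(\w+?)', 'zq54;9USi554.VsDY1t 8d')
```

['9', 'V']

Pattern: one or more of one of [45], then a non-word character; then one or more of a word character (lazy) (captured).
Lazy quantifiers expand one character at a time until the remainder of the pattern can match.
Matches: at [2:6] match '54;9', group 1 = '9'; at [9:14] match '554.V', group 1 = 'V'.
Because there's exactly one group, `findall` drops the full match and keeps group 1 from each hit.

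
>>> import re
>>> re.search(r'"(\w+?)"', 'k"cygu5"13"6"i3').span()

(1, 8)

The match spans [1:8] → '"cygu5"'.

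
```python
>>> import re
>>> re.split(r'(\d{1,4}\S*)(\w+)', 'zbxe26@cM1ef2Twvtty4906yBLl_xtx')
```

['zbxe', '26@cM1ef2Twvtty4906yBLl_xt', 'x', '']

`re.split` interleaves the captured-group text with the surrounding fragments.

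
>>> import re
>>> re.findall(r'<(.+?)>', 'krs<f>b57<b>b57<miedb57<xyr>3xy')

The `?` after the quantifier makes it lazy — it takes as little as possible before letting the rest of the pattern try.
`findall` collects group 1 from each match (3 total).

['f', 'b', 'miedb57<xyr']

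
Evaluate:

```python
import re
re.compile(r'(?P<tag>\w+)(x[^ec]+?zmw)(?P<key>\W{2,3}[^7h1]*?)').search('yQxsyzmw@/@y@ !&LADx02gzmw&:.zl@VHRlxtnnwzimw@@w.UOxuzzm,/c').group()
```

This matches one or more of a word character (captured as 'tag'); then a literal 'x', then one or more of any character except [ec] (lazy), then the literal 'zmw' (captured); then 2 to 3 of a non-word character, then zero or more of any character except [7h1] (lazy) (captured as 'key').
Because the quantifier is non-greedy, it stops expanding at the earliest point where the rest of the pattern can succeed.
Unlike `match`, `search` isn't anchored — it looks for the pattern anywhere in the string.
The match spans [0:11] → 'yQxsyzmw@/@'.
Captured: group 1 = 'yQ', group 2 = 'xsyzmw', group 3 = '@/@'.

'yQxsyzmw@/@'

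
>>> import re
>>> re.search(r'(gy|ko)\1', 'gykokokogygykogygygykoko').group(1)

'ko'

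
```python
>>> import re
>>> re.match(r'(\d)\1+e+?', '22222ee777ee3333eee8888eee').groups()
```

('2',)

`\1` is not a pattern — it's the concrete string captured by group 1, re-applied verbatim.
`re.match` won't scan ahead — the pattern has to work from the very first character.
The match spans [0:6] → '22222e'.
Captured: group 1 = '2'.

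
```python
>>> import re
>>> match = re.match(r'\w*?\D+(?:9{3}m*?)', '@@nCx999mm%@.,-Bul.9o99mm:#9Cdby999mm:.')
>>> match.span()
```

(0, 8)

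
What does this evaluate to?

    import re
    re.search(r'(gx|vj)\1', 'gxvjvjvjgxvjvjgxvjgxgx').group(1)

'vj'

The match spans [2:6] → 'vjvj'.
Captured: group 1 = 'vj'.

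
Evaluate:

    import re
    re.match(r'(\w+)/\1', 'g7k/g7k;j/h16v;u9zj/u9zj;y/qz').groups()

`\1` is not a pattern — it's the concrete string captured by group 1, re-applied verbatim.
`re.match` won't scan ahead — the pattern has to work from the very first character.
The match spans [0:7] → 'g7k/g7k'.
Captured: group 1 = 'g7k'.

('g7k',)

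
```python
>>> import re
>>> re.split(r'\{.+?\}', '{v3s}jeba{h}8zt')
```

['', 'jeba', '8zt']

Lazy quantifiers expand one character at a time until the remainder of the pattern can match.
Matches to split on: at [0:5] → '{v3s}'; at [9:12] → '{h}'.
Splitting on the pattern gives 3 pieces.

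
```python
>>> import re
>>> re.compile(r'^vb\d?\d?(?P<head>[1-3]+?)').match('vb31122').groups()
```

The pattern matches anchored at the start of the string; then the literal 'vb', then optionally a digit, then optionally a digit; then one or more of a character in [1-3] (lazy) (captured as 'head').
Lazy quantifiers expand one character at a time until the remainder of the pattern can match.
With `match`, the pattern is implicitly anchored at the beginning.
The match spans [0:5] → 'vb311'.
Captured: group 1 = '1'.

('1',)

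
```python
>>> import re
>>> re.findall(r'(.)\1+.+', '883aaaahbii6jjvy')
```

['8']

After group 1 captures some text, `\1` only succeeds where that same text appears again.
Matches: at [0:16] match '883aaaahbii6jjvy', group 1 = '8'.
One capturing group, so `findall` returns just the captured substring from the one match — 1 in all.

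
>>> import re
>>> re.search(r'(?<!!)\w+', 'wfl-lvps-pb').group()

'wfl'

Because the assertion is negative and zero-width, positions next to the forbidden text are skipped.
The match spans [0:3] → 'wfl'.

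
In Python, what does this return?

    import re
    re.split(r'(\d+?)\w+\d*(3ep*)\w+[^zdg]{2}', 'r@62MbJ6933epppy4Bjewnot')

['r@', '6', '3eppp', '']

The `?` after the quantifier makes it lazy — it takes as little as possible before letting the rest of the pattern try.
`re.split` interleaves the captured-group text with the surrounding fragments.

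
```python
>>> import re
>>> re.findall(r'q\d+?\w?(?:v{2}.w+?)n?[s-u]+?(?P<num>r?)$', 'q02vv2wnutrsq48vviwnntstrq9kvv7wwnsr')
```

The pattern matches a literal 'q', then one or more of a digit (lazy); then optionally a word character; then exactly 2 of the literal 'v', then any character, then one or more of a literal 'w' (lazy) (non-capturing group); then optionally a literal 'n', then one or more of a character in [s-u] (lazy); then optionally a literal 'r' (captured as 'num'); then anchored at the end.
Walking the string: at [25:36] match 'q9kvv7wwnsr', group 1 = 'r'.
With a single group, `findall` returns only what that group captured — 1 item.

['r']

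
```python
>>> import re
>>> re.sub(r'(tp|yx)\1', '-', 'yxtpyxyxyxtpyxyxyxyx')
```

'yxtp-yxtp--'

`\1` is not a pattern — it's the concrete string captured by group 1, re-applied verbatim.
Matches: at [4:8] → 'yxyx'; at [12:16] → 'yxyx'; at [16:20] → 'yxyx'.
Every occurrence is swapped for '-'.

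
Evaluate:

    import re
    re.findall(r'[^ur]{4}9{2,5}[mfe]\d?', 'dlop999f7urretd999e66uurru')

This matches exactly 4 of any character except [ur]; then 2 to 5 of a literal '9', then one of [mfe]; then optionally a digit.
With no groups in the pattern, `findall` gives back each whole match — 2 here.

['dlop999f7', 'etd999e6']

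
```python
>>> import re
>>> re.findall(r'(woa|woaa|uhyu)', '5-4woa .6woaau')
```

Branches in `(...|...)` are attempted left-to-right; the first branch that allows the whole pattern to succeed is taken.
One capturing group, so `findall` returns just the captured substring from each match — 2 in all.

['woa', 'woa']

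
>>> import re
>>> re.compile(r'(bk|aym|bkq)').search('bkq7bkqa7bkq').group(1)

The match spans [0:2] → 'bk'.
Captured: group 1 = 'bk'.

'bk'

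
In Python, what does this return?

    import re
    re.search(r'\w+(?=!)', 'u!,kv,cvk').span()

(0, 1)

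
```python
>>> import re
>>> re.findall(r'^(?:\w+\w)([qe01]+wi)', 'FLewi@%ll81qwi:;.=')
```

['ewi']

The pattern matches anchored at the start of the string; then one or more of a word character, then a word character (non-capturing group); then one or more of one of [qe01], then the literal 'wi' (captured).
Matches: at [0:5] match 'FLewi', group 1 = 'ewi'.
Because there's exactly one group, `findall` drops the full match and keeps group 1 from the one hit.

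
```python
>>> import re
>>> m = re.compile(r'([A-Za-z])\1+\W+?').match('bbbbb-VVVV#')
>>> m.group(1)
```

The match spans [0:6] → 'bbbbb-'.
Captured: group 1 = 'b'.

'b'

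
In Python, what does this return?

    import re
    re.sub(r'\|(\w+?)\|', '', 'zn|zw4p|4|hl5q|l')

'zn4l'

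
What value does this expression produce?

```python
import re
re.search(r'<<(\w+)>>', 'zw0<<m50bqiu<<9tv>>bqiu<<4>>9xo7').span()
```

The match spans [12:19] → '<<9tv>>'.

(12, 19)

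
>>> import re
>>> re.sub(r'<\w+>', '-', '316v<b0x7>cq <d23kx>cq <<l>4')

'316v-cq -cq <-4'

Matches: at [4:10] → '<b0x7>'; at [13:20] → '<d23kx>'; at [24:27] → '<l>'.
Each match is replaced by '-'.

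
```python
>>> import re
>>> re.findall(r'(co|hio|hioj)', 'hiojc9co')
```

['hio', 'co']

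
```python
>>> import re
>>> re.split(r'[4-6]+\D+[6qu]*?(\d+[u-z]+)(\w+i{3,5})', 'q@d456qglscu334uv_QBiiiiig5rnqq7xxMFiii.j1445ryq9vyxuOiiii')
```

['q@d', '334uv', '_QBiiiiig5rnqq7xxMFiii', '.j1', '9vyxu', 'Oiiii', '']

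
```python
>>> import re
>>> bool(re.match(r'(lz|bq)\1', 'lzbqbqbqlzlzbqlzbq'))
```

False

After group 1 captures some text, `\1` only succeeds where that same text appears again.
With `match`, the pattern is implicitly anchored at the beginning.
Here the string doesn't start with a match, so the call returns None, and `bool(None)` is False.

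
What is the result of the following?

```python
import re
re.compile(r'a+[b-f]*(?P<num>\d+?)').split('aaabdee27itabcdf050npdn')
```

['', '2', '7it', '0', '50npdn']

Lazy quantifiers expand one character at a time until the remainder of the pattern can match.
The group in the pattern means `split` returns the separators' captures alongside the pieces.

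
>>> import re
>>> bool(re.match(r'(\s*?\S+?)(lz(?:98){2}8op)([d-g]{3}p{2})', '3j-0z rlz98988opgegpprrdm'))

False

Pattern: zero or more of whitespace (lazy), then one or more of a non-whitespace character (lazy) (captured); then the literal 'lz', then the literal '98' repeated 2 times, then the literal '8op' (captured); then exactly 3 of a character in [d-g], then exactly 2 of the literal 'p' (captured).
`re.match` only tries the pattern at the start of the string.
Here the string doesn't start with a match, so the call returns None, and `bool(None)` is False.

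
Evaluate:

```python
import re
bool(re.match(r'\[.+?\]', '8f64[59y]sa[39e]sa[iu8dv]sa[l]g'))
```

False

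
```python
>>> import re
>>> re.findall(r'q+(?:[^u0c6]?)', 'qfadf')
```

['qf']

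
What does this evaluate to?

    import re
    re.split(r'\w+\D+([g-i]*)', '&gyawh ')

Because the pattern has a capturing group, `split` also inserts each captured text between the pieces.

['&', '', '']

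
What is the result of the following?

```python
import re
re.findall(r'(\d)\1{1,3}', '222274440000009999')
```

['2', '4', '0', '0', '9']

The backreference `\1` re-matches whatever the first group consumed, character for character.
Because there's exactly one group, `findall` drops the full match and keeps group 1 from each hit.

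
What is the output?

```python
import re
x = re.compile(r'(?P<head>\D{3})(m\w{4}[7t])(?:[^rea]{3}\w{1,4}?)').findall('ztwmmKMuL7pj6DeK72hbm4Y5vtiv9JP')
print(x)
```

The pattern matches exactly 3 of a non-digit (captured as 'head'); then the literal 'm', then exactly 4 of a word character, then one of [7t] (captured); then exactly 3 of any character except [rea], then 1 to 4 of a word character (lazy) (non-capturing group).
Matches: at [1:14] match 'twmmKMuL7pj6D', groups = ('twm', 'mKMuL7').
2 groups means the one result is a tuple of 2 captured strings — 1 here.

[('twm', 'mKMuL7')]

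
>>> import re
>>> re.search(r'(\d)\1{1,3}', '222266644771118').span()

`\1` has to match the exact text group 1 already captured.
Unlike `match`, `search` isn't anchored — it looks for the pattern anywhere in the string.
The match spans [0:4] → '2222'.
Captured: group 1 = '2'.

(0, 4)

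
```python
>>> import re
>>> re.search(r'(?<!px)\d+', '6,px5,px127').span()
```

A negative assertion filters positions out without eating any characters.
The match spans [0:1] → '6'.

(0, 1)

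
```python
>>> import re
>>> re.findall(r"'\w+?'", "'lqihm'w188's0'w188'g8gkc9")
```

With no groups in the pattern, `findall` gives back each whole match — 2 here.

["'lqihm'", "'s0'"]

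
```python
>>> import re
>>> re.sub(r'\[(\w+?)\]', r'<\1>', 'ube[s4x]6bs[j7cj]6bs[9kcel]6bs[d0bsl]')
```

'ube<s4x>6bs<j7cj>6bs<9kcel>6bs<d0bsl>'

`\1` in the replacement pulls in group 1's text for each match.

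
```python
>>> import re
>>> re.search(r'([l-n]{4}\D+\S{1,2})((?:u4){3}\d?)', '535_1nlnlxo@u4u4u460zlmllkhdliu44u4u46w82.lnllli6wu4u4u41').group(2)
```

This matches exactly 4 of a character in [l-n], then one or more of a non-digit, then 1 to 2 of a non-whitespace character (captured); then the literal 'u4' repeated 3 times, then optionally a digit (captured).
Unlike `match`, `search` isn't anchored — it looks for the pattern anywhere in the string.
The match spans [5:19] → 'nlnlxo@u4u4u46'.
Captured: group 1 = 'nlnlxo@', group 2 = 'u4u4u46'.

'u4u4u46'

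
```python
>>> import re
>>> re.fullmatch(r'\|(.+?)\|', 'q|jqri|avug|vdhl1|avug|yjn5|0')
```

None

`re.fullmatch` is like wrapping the pattern in `^…$` (in single-line mode).
Here the pattern can't cover the whole string, so the call returns None.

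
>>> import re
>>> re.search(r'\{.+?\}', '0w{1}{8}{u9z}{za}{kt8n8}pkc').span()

With the lazy modifier that quantifier settles for the fewest repetitions that let the rest of the pattern succeed (the atoms after it are unaffected and can still be greedy).
Unlike `match`, `search` isn't anchored — it looks for the pattern anywhere in the string.
The match spans [2:5] → '{1}'.

(2, 5)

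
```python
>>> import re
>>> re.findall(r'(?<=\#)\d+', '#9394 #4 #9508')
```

['9394', '4', '9508']

The lookaround is zero-width — it requires the adjacent text to match without consuming it, so the asserted text isn't part of the match.
Matches: at [1:5] → '9394'; at [7:8] → '4'; at [10:14] → '9508'.
Since nothing is captured, `findall` lists the 3 matched substrings directly.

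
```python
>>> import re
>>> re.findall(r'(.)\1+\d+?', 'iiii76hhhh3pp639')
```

['i', 'h', 'p']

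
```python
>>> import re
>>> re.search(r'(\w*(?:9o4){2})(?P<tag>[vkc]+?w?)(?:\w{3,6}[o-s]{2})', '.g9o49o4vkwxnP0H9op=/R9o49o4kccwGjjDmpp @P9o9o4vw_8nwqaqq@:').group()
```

This matches zero or more of a word character, then the literal '9o4' repeated 2 times (captured); then one or more of one of [vkc] (lazy), then optionally a literal 'w' (captured as 'tag'); then 3 to 6 of a word character, then exactly 2 of a character in [o-s] (non-capturing group).
The match spans [1:19] → 'g9o49o4vkwxnP0H9op'.

'g9o49o4vkwxnP0H9op'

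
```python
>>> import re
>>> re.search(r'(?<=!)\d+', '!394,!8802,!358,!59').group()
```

'394'

The positive lookaround only admits positions where the adjacent text matches; those characters stay outside the span.
The match spans [1:4] → '394'.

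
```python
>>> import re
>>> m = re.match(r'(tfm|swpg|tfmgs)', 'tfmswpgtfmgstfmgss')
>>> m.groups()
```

('tfm',)

The match spans [0:3] → 'tfm'.
Captured: group 1 = 'tfm'.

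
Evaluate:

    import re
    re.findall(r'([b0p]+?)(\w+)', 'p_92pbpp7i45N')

[('p', '_92pbpp7i45N')]

The pattern matches one or more of one of [b0p] (lazy) (captured); then one or more of a word character (captured).
Scanning left to right: at [0:13] match 'p_92pbpp7i45N', groups = ('p', '_92pbpp7i45N').
`findall` packs the 2 group values into a tuple for every match.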